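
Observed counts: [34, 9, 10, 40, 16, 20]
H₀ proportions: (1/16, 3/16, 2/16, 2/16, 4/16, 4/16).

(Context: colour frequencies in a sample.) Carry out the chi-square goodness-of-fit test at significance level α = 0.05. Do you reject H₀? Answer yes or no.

reject H₀: yes

n = 129; E_i = n·p_i = [8.06, 24.19, 16.12, 16.12, 32.25, 32.25]
χ² = (34−8.06)²/8.06 + (9−24.19)²/24.19 + (10−16.12)²/16.12 + (40−16.12)²/16.12 + (16−32.25)²/32.25 + (20−32.25)²/32.25 = 143.4961
df = 5
p-value (upper-tail) = 0.00000
At α=0.05: p < α → reject H₀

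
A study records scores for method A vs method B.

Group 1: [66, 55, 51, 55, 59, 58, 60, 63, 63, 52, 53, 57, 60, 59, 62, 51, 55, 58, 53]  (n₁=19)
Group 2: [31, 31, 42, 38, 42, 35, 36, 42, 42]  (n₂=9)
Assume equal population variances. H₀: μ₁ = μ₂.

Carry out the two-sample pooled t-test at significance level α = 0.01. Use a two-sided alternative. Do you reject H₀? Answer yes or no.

x̄₁=57.368, s₁=4.374, n₁=19
x̄₂=37.667, s₂=4.664, n₂=9
s_p² = [18·4.374² + 8·4.664²]/26 = 19.9393
SE = √(s_p²·(1/19+1/9)) = 1.8069
t = (57.368−37.667)/1.8069 = 10.9036
df = 26
p-value (two-sided) = 0.00000
At α=0.01: p < α → reject H₀

reject H₀: yes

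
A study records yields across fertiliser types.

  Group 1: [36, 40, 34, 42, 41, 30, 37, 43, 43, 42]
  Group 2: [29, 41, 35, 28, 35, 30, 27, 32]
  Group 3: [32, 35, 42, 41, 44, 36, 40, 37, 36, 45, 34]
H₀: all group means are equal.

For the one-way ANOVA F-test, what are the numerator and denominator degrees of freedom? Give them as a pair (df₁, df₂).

degrees of freedom = [2, 26]

k = 3 groups, N = 29 total
df = (k−1, N−k) = (3−1, 29−3) = (2, 26)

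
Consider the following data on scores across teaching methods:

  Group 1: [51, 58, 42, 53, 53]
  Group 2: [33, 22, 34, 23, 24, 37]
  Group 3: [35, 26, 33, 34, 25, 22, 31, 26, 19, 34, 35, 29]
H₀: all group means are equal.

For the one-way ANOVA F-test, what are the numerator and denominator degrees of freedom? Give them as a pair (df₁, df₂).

degrees of freedom = [2, 20]

k = 3 groups, N = 23 total
df = (k−1, N−k) = (3−1, 23−3) = (2, 20)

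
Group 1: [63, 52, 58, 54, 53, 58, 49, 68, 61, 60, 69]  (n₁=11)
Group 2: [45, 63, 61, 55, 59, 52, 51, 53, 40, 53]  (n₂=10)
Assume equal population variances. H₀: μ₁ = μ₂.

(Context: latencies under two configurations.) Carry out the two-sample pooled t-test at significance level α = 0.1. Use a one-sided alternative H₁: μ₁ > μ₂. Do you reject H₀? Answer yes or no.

x̄₁=58.636, s₁=6.423, n₁=11
x̄₂=53.200, s₂=7.005, n₂=10
s_p² = [10·6.423² + 9·7.005²]/19 = 44.9550
SE = √(s_p²·(1/11+1/10)) = 2.9296
t = (58.636−53.200)/2.9296 = 1.8557
df = 19
p-value (one-sided, H₁ greater) = 0.03954
At α=0.1: p < α → reject H₀

reject H₀: yes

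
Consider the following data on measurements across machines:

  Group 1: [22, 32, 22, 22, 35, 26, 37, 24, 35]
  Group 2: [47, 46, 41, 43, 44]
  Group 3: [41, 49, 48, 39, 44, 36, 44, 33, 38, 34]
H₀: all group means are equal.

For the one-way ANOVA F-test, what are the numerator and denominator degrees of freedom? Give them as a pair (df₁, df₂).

k = 3 groups, N = 24 total
df = (k−1, N−k) = (3−1, 24−3) = (2, 21)

degrees of freedom = [2, 21]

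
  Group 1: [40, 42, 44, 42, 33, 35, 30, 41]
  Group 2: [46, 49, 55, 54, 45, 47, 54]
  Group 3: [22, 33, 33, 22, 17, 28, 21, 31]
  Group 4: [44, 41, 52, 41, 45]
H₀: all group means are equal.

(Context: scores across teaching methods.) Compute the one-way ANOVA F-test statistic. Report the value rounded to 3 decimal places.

test statistic = 30.182

Group means [38.38, 50.00, 25.88, 44.60], grand mean 38.821
SSB = Σnᵢ(x̄ᵢ−x̄)² = 2384.157; SSW = ΣΣ(x−x̄ᵢ)² = 631.950
MSB = 2384.157/3 = 794.7190; MSW = 631.950/24 = 26.3313
F = MSB/MSW = 30.1816
df = (3, 24)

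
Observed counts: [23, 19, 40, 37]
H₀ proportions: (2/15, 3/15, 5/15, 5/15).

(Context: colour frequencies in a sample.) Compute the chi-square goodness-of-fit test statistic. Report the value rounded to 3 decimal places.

n = 119; E_i = n·p_i = [15.87, 23.80, 39.67, 39.67]
χ² = (23−15.87)²/15.87 + (19−23.80)²/23.80 + (40−39.67)²/39.67 + (37−39.67)²/39.67 = 4.3571
df = 3

test statistic = 4.357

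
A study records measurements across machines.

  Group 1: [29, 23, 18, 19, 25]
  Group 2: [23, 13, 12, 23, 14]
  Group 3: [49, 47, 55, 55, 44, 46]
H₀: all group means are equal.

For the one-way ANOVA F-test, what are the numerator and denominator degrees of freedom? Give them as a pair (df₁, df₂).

k = 3 groups, N = 16 total
df = (k−1, N−k) = (3−1, 16−3) = (2, 13)

degrees of freedom = [2, 13]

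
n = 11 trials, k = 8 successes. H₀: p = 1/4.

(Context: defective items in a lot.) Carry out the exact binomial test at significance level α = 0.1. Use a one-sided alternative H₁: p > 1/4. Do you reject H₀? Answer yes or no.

reject H₀: yes

Exact binomial: n=11, k=8, p₀=1/4=0.2500
P(X≥8) from Σ C(n,i)·p₀^i·(1−p₀)^(n−i)
p-value (one-sided, H₁ greater) = 0.00119
At α=0.1: p < α → reject H₀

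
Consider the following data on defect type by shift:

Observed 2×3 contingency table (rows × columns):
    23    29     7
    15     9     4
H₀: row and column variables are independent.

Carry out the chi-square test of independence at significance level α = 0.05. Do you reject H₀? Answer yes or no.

reject H₀: no

Row totals [59, 28], col totals [38, 38, 11], n=87
χ² = (23−25.77)²/25.77 + (29−25.77)²/25.77 + (7−7.46)²/7.46 + (15−12.23)²/12.23 + (9−12.23)²/12.23 + (4−3.54)²/3.54 = 2.2711
df = 2
p-value (upper-tail) = 0.32125
At α=0.05: p ≥ α → fail to reject H₀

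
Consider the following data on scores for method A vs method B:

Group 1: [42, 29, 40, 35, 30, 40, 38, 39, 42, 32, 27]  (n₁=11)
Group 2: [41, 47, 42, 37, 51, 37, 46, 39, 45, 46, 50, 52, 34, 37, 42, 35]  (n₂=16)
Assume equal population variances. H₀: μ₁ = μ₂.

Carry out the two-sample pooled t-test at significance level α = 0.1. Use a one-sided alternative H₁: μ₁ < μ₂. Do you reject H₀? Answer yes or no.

x̄₁=35.818, s₁=5.474, n₁=11
x̄₂=42.562, s₂=5.796, n₂=16
s_p² = [10·5.474² + 15·5.796²]/25 = 32.1430
SE = √(s_p²·(1/11+1/16)) = 2.2206
t = (35.818−42.562)/2.2206 = -3.0372
df = 25
p-value (one-sided, H₁ less) = 0.00276
At α=0.1: p < α → reject H₀

reject H₀: yes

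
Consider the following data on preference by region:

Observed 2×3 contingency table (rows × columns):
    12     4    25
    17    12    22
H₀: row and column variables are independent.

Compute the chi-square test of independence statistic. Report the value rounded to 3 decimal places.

test statistic = 4.014

Row totals [41, 51], col totals [29, 16, 47], n=92
χ² = (12−12.92)²/12.92 + (4−7.13)²/7.13 + (25−20.95)²/20.95 + (17−16.08)²/16.08 + (12−8.87)²/8.87 + (22−26.05)²/26.05 = 4.0140
df = 2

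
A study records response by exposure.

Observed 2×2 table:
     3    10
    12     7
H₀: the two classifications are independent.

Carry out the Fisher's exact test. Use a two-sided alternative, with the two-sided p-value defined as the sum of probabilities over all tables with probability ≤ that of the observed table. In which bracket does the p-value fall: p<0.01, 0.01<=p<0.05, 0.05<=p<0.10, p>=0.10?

Margins: r₁=13, r₂=19, c₁=15, c₂=17, n=32
p_obs = C(13,3)·C(19,12)/C(32,15); sum pmf over tables with pmf ≤ p_obs
p-value (two-sided) = 0.03592
→ bracket: 0.01<=p<0.05

p-value bracket: 0.01<=p<0.05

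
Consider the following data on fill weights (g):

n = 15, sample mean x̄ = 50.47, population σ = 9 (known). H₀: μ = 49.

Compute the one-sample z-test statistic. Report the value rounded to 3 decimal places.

SE = σ/√n = 9/√15 = 2.3238
z = (x̄−μ₀)/SE = (50.47−49)/2.3238 = 0.6326

test statistic = 0.633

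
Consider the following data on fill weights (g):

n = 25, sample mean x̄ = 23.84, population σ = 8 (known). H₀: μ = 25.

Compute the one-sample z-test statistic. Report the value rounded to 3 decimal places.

SE = σ/√n = 8/√25 = 1.6000
z = (x̄−μ₀)/SE = (23.84−25)/1.6000 = -0.7250

test statistic = -0.725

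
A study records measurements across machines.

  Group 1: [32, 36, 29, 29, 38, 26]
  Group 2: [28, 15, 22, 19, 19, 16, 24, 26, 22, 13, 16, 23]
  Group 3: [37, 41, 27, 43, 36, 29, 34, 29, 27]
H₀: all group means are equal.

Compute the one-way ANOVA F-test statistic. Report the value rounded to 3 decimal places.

test statistic = 20.308

Group means [31.67, 20.25, 33.67], grand mean 27.259
SSB = Σnᵢ(x̄ᵢ−x̄)² = 1075.602; SSW = ΣΣ(x−x̄ᵢ)² = 635.583
MSB = 1075.602/2 = 537.8009; MSW = 635.583/24 = 26.4826
F = MSB/MSW = 20.3077
df = (2, 24)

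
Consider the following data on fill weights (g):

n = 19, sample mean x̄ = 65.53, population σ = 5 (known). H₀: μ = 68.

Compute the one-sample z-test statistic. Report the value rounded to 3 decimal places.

test statistic = -2.153

SE = σ/√n = 5/√19 = 1.1471
z = (x̄−μ₀)/SE = (65.53−68)/1.1471 = -2.1533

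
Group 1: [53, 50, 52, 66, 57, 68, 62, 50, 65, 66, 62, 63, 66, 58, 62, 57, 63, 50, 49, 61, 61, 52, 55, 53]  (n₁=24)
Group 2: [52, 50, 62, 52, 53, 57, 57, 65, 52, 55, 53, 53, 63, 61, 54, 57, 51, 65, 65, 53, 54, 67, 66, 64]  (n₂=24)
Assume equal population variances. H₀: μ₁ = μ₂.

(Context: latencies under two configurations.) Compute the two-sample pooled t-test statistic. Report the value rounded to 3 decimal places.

test statistic = 0.490

x̄₁=58.375, s₁=6.114, n₁=24
x̄₂=57.542, s₂=5.664, n₂=24
s_p² = [23·6.114² + 23·5.664²]/46 = 34.7301
SE = √(s_p²·(1/24+1/24)) = 1.7012
t = (58.375−57.542)/1.7012 = 0.4898
df = 46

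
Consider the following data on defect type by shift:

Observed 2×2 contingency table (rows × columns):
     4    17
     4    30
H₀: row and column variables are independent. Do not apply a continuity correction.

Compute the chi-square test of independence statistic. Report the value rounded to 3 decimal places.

Row totals [21, 34], col totals [8, 47], n=55
χ² = (4−3.05)²/3.05 + (17−17.95)²/17.95 + (4−4.95)²/4.95 + (30−29.05)²/29.05 = 0.5540
df = 1

test statistic = 0.554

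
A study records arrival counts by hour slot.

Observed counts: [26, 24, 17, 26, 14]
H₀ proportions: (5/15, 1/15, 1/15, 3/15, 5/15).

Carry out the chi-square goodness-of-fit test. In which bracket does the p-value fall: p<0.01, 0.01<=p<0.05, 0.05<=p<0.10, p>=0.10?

p-value bracket: p<0.01

n = 107; E_i = n·p_i = [35.67, 7.13, 7.13, 21.40, 35.67]
χ² = (26−35.67)²/35.67 + (24−7.13)²/7.13 + (17−7.13)²/7.13 + (26−21.40)²/21.40 + (14−35.67)²/35.67 = 70.2991
df = 4
p-value (upper-tail) = 0.00000
→ bracket: p<0.01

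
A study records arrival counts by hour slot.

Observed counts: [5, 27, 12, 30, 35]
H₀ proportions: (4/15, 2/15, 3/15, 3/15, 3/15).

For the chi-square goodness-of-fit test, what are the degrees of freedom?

degrees of freedom = 4

df = k − 1 = 5 − 1 = 4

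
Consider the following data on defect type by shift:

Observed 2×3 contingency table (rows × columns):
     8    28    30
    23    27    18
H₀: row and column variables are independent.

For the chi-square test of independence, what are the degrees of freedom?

degrees of freedom = 2

df = (r−1)(c−1) = (2−1)·(3−1) = 2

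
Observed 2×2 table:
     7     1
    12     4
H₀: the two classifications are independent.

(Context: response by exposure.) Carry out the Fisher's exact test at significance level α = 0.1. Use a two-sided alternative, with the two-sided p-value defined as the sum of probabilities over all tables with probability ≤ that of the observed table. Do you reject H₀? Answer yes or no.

Margins: r₁=8, r₂=16, c₁=19, c₂=5, n=24
p_obs = C(8,7)·C(16,12)/C(24,19); sum pmf over tables with pmf ≤ p_obs
p-value (two-sided) = 0.63109
At α=0.1: p ≥ α → fail to reject H₀

reject H₀: no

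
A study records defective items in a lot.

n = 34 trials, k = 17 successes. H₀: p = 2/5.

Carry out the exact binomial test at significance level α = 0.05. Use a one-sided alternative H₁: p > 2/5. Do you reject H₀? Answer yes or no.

reject H₀: no

Exact binomial: n=34, k=17, p₀=2/5=0.4000
P(X≥17) from Σ C(n,i)·p₀^i·(1−p₀)^(n−i)
p-value (one-sided, H₁ greater) = 0.15503
At α=0.05: p ≥ α → fail to reject H₀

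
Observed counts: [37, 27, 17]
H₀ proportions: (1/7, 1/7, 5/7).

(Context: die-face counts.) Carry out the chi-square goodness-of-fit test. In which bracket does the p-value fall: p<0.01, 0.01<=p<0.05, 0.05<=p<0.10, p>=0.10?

n = 81; E_i = n·p_i = [11.57, 11.57, 57.86]
χ² = (37−11.57)²/11.57 + (27−11.57)²/11.57 + (17−57.86)²/57.86 = 105.3037
df = 2
p-value (upper-tail) = 0.00000
→ bracket: p<0.01

p-value bracket: p<0.01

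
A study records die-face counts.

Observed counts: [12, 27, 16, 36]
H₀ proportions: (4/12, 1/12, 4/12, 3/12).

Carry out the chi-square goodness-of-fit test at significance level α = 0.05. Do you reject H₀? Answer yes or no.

reject H₀: yes

n = 91; E_i = n·p_i = [30.33, 7.58, 30.33, 22.75]
χ² = (12−30.33)²/30.33 + (27−7.58)²/7.58 + (16−30.33)²/30.33 + (36−22.75)²/22.75 = 75.2857
df = 3
p-value (upper-tail) = 0.00000
At α=0.05: p < α → reject H₀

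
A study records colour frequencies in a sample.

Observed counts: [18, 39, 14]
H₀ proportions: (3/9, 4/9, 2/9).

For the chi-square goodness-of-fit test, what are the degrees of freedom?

degrees of freedom = 2

df = k − 1 = 3 − 1 = 2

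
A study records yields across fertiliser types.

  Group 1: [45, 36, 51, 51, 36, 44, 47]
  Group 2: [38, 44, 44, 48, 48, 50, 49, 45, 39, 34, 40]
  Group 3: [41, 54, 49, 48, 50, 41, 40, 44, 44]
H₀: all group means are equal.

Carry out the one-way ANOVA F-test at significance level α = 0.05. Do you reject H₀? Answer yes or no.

Group means [44.29, 43.55, 45.67], grand mean 44.444
SSB = Σnᵢ(x̄ᵢ−x̄)² = 22.511; SSW = ΣΣ(x−x̄ᵢ)² = 690.156
MSB = 22.511/2 = 11.2554; MSW = 690.156/24 = 28.7565
F = MSB/MSW = 0.3914
df = (2, 24)
p-value (upper-tail) = 0.68034
At α=0.05: p ≥ α → fail to reject H₀

reject H₀: no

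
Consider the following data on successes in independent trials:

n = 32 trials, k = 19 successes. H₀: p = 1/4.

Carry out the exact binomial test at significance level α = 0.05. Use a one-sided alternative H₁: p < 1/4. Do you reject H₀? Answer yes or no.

Exact binomial: n=32, k=19, p₀=1/4=0.2500
P(X≤19) from Σ C(n,i)·p₀^i·(1−p₀)^(n−i)
p-value (one-sided, H₁ less) = 0.99999
At α=0.05: p ≥ α → fail to reject H₀

reject H₀: no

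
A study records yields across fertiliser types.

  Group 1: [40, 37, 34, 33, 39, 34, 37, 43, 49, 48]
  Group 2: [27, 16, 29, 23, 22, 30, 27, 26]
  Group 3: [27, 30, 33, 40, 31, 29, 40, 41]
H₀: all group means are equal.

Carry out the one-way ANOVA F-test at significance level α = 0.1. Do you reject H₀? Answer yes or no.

Group means [39.40, 25.00, 33.88], grand mean 33.269
SSB = Σnᵢ(x̄ᵢ−x̄)² = 925.840; SSW = ΣΣ(x−x̄ᵢ)² = 655.275
MSB = 925.840/2 = 462.9202; MSW = 655.275/23 = 28.4902
F = MSB/MSW = 16.2484
df = (2, 23)
p-value (upper-tail) = 0.00004
At α=0.1: p < α → reject H₀

reject H₀: yes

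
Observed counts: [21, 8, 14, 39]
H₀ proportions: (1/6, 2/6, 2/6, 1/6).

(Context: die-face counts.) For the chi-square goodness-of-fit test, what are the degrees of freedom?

df = k − 1 = 4 − 1 = 3

degrees of freedom = 3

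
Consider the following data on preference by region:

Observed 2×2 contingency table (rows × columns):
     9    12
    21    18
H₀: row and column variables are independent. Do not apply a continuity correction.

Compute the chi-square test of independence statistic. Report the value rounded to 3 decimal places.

test statistic = 0.659

Row totals [21, 39], col totals [30, 30], n=60
χ² = (9−10.50)²/10.50 + (12−10.50)²/10.50 + (21−19.50)²/19.50 + (18−19.50)²/19.50 = 0.6593
df = 1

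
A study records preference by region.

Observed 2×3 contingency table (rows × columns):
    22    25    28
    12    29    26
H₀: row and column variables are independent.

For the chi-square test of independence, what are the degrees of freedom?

df = (r−1)(c−1) = (2−1)·(3−1) = 2

degrees of freedom = 2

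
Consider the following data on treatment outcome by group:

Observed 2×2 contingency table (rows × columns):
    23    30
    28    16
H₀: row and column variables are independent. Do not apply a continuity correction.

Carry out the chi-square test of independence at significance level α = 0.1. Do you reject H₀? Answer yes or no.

reject H₀: yes

Row totals [53, 44], col totals [51, 46], n=97
χ² = (23−27.87)²/27.87 + (30−25.13)²/25.13 + (28−23.13)²/23.13 + (16−20.87)²/20.87 = 3.9500
df = 1
p-value (upper-tail) = 0.04687
At α=0.1: p < α → reject H₀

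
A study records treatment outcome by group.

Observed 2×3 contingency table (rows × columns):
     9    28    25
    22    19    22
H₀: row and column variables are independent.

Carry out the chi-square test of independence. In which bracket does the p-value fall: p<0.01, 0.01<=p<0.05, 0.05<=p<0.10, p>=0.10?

Row totals [62, 63], col totals [31, 47, 47], n=125
χ² = (9−15.38)²/15.38 + (28−23.31)²/23.31 + (25−23.31)²/23.31 + (22−15.62)²/15.62 + (19−23.69)²/23.69 + (22−23.69)²/23.69 = 7.3590
df = 2
p-value (upper-tail) = 0.02524
→ bracket: 0.01<=p<0.05

p-value bracket: 0.01<=p<0.05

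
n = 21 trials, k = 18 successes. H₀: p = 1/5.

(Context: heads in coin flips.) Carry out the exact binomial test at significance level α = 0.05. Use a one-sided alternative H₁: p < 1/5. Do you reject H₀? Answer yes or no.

Exact binomial: n=21, k=18, p₀=1/5=0.2000
P(X≤18) from Σ C(n,i)·p₀^i·(1−p₀)^(n−i)
p-value (one-sided, H₁ less) = 1.00000
At α=0.05: p ≥ α → fail to reject H₀

reject H₀: no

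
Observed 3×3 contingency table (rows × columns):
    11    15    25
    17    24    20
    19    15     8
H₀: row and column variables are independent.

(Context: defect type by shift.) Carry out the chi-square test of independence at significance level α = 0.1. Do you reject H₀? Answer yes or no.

Row totals [51, 61, 42], col totals [47, 54, 53], n=154
χ² = (11−15.56)²/15.56 + (15−17.88)²/17.88 + (25−17.55)²/17.55 + (17−18.62)²/18.62 + (24−21.39)²/21.39 + (20−20.99)²/20.99 + (19−12.82)²/12.82 + (15−14.73)²/14.73 + (8−14.45)²/14.45 = 11.3388
df = 4
p-value (upper-tail) = 0.02301
At α=0.1: p < α → reject H₀

reject H₀: yes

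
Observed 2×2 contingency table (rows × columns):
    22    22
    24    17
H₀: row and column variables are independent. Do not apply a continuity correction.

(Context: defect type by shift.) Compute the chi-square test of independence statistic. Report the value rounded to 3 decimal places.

Row totals [44, 41], col totals [46, 39], n=85
χ² = (22−23.81)²/23.81 + (22−20.19)²/20.19 + (24−22.19)²/22.19 + (17−18.81)²/18.81 = 0.6229
df = 1

test statistic = 0.623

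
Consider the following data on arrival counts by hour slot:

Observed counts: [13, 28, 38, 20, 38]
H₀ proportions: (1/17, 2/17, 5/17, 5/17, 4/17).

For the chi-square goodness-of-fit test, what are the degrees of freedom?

degrees of freedom = 4

df = k − 1 = 5 − 1 = 4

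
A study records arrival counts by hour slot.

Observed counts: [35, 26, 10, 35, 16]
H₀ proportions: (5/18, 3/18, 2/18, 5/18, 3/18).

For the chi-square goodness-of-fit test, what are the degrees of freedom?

df = k − 1 = 5 − 1 = 4

degrees of freedom = 4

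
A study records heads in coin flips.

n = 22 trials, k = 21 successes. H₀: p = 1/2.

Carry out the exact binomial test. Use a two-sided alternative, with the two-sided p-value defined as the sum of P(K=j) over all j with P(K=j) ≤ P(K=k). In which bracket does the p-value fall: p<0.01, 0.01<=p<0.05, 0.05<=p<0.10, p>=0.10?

p-value bracket: p<0.01

Exact binomial: n=22, k=21, p₀=1/2=0.5000
P(X=j) = C(n,j)·p₀^j·(1−p₀)^(n−j); p = Σ P(X=j) over j with P(X=j) ≤ P(X=21)
p-value (two-sided) = 0.00001
→ bracket: p<0.01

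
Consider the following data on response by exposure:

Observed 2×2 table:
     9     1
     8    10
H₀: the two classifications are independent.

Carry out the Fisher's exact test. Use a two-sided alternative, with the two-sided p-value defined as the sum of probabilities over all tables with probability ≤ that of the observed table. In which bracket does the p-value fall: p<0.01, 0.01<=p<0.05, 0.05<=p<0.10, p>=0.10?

Margins: r₁=10, r₂=18, c₁=17, c₂=11, n=28
p_obs = C(10,9)·C(18,8)/C(28,17); sum pmf over tables with pmf ≤ p_obs
p-value (two-sided) = 0.04074
→ bracket: 0.01<=p<0.05

p-value bracket: 0.01<=p<0.05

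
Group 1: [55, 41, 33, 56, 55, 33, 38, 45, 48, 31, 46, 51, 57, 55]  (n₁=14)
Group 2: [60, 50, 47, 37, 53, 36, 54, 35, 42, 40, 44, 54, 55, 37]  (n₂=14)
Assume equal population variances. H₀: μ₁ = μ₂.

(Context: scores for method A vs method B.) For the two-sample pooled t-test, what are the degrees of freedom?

df = n₁ + n₂ − 2 = 14 + 14 − 2 = 26

degrees of freedom = 26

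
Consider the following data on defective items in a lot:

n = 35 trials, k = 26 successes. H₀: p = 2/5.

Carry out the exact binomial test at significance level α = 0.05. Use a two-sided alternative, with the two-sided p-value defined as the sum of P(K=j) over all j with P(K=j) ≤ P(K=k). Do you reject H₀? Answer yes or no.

Exact binomial: n=35, k=26, p₀=2/5=0.4000
P(X=j) = C(n,j)·p₀^j·(1−p₀)^(n−j); p = Σ P(X=j) over j with P(X=j) ≤ P(X=26)
p-value (two-sided) = 0.00005
At α=0.05: p < α → reject H₀

reject H₀: yes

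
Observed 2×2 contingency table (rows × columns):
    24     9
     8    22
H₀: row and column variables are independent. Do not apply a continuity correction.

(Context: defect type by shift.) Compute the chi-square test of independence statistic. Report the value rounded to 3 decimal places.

Row totals [33, 30], col totals [32, 31], n=63
χ² = (24−16.76)²/16.76 + (9−16.24)²/16.24 + (8−15.24)²/15.24 + (22−14.76)²/14.76 = 13.3390
df = 1

test statistic = 13.339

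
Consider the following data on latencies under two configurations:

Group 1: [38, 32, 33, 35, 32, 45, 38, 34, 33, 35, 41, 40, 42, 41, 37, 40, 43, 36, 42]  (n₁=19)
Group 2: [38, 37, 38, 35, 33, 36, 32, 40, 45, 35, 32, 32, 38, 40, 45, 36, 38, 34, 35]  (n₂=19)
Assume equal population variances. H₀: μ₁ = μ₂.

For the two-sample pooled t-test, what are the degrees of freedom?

df = n₁ + n₂ − 2 = 19 + 19 − 2 = 36

degrees of freedom = 36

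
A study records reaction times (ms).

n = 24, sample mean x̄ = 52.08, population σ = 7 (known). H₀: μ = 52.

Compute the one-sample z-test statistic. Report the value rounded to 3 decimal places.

test statistic = 0.056

SE = σ/√n = 7/√24 = 1.4289
z = (x̄−μ₀)/SE = (52.08−52)/1.4289 = 0.0560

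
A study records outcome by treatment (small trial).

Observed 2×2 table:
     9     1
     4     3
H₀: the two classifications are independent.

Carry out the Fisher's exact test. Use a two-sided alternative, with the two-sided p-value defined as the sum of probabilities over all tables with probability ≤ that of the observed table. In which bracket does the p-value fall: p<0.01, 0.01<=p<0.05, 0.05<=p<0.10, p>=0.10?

p-value bracket: p>=0.10

Margins: r₁=10, r₂=7, c₁=13, c₂=4, n=17
p_obs = C(10,9)·C(7,4)/C(17,13); sum pmf over tables with pmf ≤ p_obs
p-value (two-sided) = 0.25000
→ bracket: p>=0.10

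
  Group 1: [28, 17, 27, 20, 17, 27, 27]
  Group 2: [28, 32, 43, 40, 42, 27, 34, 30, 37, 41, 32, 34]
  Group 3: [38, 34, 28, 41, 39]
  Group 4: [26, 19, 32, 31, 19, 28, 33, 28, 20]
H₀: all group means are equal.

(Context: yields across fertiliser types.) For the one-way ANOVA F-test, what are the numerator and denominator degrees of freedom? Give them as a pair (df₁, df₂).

degrees of freedom = [3, 29]

k = 4 groups, N = 33 total
df = (k−1, N−k) = (4−1, 33−4) = (3, 29)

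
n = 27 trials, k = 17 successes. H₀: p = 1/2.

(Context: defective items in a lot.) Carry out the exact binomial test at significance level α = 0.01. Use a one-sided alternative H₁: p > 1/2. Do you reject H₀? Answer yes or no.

Exact binomial: n=27, k=17, p₀=1/2=0.5000
P(X≥17) from Σ C(n,i)·p₀^i·(1−p₀)^(n−i)
p-value (one-sided, H₁ greater) = 0.12389
At α=0.01: p ≥ α → fail to reject H₀

reject H₀: no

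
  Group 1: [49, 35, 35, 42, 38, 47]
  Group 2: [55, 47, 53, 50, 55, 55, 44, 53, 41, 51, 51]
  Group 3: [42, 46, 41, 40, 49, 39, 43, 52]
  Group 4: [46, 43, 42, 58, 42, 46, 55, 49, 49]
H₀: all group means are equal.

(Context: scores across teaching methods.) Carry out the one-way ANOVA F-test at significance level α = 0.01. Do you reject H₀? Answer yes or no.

Group means [41.00, 50.45, 44.00, 47.78], grand mean 46.559
SSB = Σnᵢ(x̄ᵢ−x̄)² = 418.100; SSW = ΣΣ(x−x̄ᵢ)² = 804.283
MSB = 418.100/3 = 139.3665; MSW = 804.283/30 = 26.8094
F = MSB/MSW = 5.1984
df = (3, 30)
p-value (upper-tail) = 0.00519
At α=0.01: p < α → reject H₀

reject H₀: yes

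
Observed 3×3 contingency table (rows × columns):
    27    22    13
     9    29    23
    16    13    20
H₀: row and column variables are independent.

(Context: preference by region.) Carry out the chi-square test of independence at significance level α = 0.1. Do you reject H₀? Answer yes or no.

Row totals [62, 61, 49], col totals [52, 64, 56], n=172
χ² = (27−18.74)²/18.74 + (22−23.07)²/23.07 + (13−20.19)²/20.19 + (9−18.44)²/18.44 + (29−22.70)²/22.70 + (23−19.86)²/19.86 + (16−14.81)²/14.81 + (13−18.23)²/18.23 + (20−15.95)²/15.95 = 15.9473
df = 4
p-value (upper-tail) = 0.00309
At α=0.1: p < α → reject H₀

reject H₀: yes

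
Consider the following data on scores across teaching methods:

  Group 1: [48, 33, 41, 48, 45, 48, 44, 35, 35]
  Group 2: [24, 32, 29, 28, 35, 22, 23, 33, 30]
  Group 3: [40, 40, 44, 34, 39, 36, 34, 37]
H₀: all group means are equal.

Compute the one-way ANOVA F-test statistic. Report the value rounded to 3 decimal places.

Group means [41.89, 28.44, 38.00], grand mean 36.038
SSB = Σnᵢ(x̄ᵢ−x̄)² = 857.850; SSW = ΣΣ(x−x̄ᵢ)² = 553.111
MSB = 857.850/2 = 428.9252; MSW = 553.111/23 = 24.0483
F = MSB/MSW = 17.8360
df = (2, 23)

test statistic = 17.836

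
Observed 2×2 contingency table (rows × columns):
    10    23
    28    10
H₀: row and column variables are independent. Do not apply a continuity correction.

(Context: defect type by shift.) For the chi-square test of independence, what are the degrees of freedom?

df = (r−1)(c−1) = (2−1)·(2−1) = 1

degrees of freedom = 1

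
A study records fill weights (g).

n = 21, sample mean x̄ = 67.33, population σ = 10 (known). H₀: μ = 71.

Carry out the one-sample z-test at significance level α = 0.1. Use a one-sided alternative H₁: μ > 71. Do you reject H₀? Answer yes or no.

reject H₀: no

SE = σ/√n = 10/√21 = 2.1822
z = (x̄−μ₀)/SE = (67.33−71)/2.1822 = -1.6818
p-value (one-sided, H₁ greater) = 0.95370
At α=0.1: p ≥ α → fail to reject H₀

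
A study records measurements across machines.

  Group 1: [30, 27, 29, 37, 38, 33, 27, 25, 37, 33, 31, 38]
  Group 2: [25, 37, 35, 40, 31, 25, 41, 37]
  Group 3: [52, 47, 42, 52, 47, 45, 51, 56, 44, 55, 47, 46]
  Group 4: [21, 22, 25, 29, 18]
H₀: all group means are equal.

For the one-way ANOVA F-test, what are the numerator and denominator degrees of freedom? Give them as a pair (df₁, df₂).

k = 4 groups, N = 37 total
df = (k−1, N−k) = (4−1, 37−4) = (3, 33)

degrees of freedom = [3, 33]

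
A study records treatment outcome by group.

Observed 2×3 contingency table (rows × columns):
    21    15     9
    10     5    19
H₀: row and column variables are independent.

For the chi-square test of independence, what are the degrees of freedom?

degrees of freedom = 2

df = (r−1)(c−1) = (2−1)·(3−1) = 2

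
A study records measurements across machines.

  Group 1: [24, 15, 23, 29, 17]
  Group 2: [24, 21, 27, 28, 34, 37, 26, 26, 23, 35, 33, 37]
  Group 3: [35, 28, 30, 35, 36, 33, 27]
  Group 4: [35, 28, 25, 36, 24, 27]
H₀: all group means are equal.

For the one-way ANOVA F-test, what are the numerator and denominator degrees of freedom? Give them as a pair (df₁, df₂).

k = 4 groups, N = 30 total
df = (k−1, N−k) = (4−1, 30−4) = (3, 26)

degrees of freedom = [3, 26]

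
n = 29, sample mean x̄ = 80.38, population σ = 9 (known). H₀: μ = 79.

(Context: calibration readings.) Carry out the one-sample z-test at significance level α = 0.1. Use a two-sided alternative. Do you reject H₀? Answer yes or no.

SE = σ/√n = 9/√29 = 1.6713
z = (x̄−μ₀)/SE = (80.38−79)/1.6713 = 0.8257
p-value (two-sided) = 0.40896
At α=0.1: p ≥ α → fail to reject H₀

reject H₀: no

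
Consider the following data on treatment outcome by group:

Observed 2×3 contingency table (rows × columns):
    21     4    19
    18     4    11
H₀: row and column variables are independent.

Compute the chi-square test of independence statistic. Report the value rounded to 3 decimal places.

test statistic = 0.809

Row totals [44, 33], col totals [39, 8, 30], n=77
χ² = (21−22.29)²/22.29 + (4−4.57)²/4.57 + (19−17.14)²/17.14 + (18−16.71)²/16.71 + (4−3.43)²/3.43 + (11−12.86)²/12.86 = 0.8092
df = 2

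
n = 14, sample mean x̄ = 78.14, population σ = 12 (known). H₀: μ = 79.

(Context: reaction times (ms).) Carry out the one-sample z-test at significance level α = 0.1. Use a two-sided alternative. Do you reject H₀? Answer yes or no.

SE = σ/√n = 12/√14 = 3.2071
z = (x̄−μ₀)/SE = (78.14−79)/3.2071 = -0.2682
p-value (two-sided) = 0.78858
At α=0.1: p ≥ α → fail to reject H₀

reject H₀: no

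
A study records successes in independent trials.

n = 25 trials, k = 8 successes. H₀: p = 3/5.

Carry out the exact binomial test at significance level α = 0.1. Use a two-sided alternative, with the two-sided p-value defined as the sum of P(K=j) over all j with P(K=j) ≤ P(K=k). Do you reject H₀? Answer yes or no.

reject H₀: yes

Exact binomial: n=25, k=8, p₀=3/5=0.6000
P(X=j) = C(n,j)·p₀^j·(1−p₀)^(n−j); p = Σ P(X=j) over j with P(X=j) ≤ P(X=8)
p-value (two-sided) = 0.00669
At α=0.1: p < α → reject H₀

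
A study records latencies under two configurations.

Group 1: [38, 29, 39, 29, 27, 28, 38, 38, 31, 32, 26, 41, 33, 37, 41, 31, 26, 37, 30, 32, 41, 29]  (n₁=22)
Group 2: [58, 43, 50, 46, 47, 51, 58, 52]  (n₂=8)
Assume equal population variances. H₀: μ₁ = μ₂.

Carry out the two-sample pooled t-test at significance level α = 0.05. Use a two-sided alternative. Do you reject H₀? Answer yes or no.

reject H₀: yes

x̄₁=33.318, s₁=5.158, n₁=22
x̄₂=50.625, s₂=5.397, n₂=8
s_p² = [21·5.158² + 7·5.397²]/28 = 27.2374
SE = √(s_p²·(1/22+1/8)) = 2.1547
t = (33.318−50.625)/2.1547 = -8.0321
df = 28
p-value (two-sided) = 0.00000
At α=0.05: p < α → reject H₀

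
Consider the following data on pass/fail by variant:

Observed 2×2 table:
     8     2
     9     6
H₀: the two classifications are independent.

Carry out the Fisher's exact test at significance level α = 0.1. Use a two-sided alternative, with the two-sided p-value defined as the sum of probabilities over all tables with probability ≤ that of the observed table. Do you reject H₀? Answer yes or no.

Margins: r₁=10, r₂=15, c₁=17, c₂=8, n=25
p_obs = C(10,8)·C(15,9)/C(25,17); sum pmf over tables with pmf ≤ p_obs
p-value (two-sided) = 0.40179
At α=0.1: p ≥ α → fail to reject H₀

reject H₀: no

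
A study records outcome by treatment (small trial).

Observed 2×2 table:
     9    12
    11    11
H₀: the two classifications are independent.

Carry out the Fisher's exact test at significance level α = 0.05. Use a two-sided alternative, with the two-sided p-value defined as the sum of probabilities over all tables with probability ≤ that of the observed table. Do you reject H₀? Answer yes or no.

reject H₀: no

Margins: r₁=21, r₂=22, c₁=20, c₂=23, n=43
p_obs = C(21,9)·C(22,11)/C(43,20); sum pmf over tables with pmf ≤ p_obs
p-value (two-sided) = 0.76255
At α=0.05: p ≥ α → fail to reject H₀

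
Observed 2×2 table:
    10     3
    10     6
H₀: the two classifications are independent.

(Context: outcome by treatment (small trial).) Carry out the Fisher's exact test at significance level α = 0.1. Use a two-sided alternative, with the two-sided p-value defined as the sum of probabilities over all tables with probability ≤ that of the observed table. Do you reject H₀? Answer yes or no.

Margins: r₁=13, r₂=16, c₁=20, c₂=9, n=29
p_obs = C(13,10)·C(16,10)/C(29,20); sum pmf over tables with pmf ≤ p_obs
p-value (two-sided) = 0.45427
At α=0.1: p ≥ α → fail to reject H₀

reject H₀: no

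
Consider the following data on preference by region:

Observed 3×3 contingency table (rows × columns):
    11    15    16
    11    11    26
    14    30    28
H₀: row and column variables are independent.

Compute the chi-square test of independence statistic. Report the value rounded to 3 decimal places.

test statistic = 5.408

Row totals [42, 48, 72], col totals [36, 56, 70], n=162
χ² = (11−9.33)²/9.33 + (15−14.52)²/14.52 + (16−18.15)²/18.15 + (11−10.67)²/10.67 + (11−16.59)²/16.59 + (26−20.74)²/20.74 + (14−16.00)²/16.00 + (30−24.89)²/24.89 + (28−31.11)²/31.11 = 5.4076
df = 4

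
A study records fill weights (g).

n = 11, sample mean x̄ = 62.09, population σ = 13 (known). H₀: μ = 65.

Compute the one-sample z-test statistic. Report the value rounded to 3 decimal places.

test statistic = -0.742

SE = σ/√n = 13/√11 = 3.9196
z = (x̄−μ₀)/SE = (62.09−65)/3.9196 = -0.7424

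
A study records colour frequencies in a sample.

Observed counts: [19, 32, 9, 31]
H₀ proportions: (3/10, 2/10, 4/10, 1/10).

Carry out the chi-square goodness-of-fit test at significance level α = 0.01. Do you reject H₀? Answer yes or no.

reject H₀: yes

n = 91; E_i = n·p_i = [27.30, 18.20, 36.40, 9.10]
χ² = (19−27.30)²/27.30 + (32−18.20)²/18.20 + (9−36.40)²/36.40 + (31−9.10)²/9.10 = 86.3168
df = 3
p-value (upper-tail) = 0.00000
At α=0.01: p < α → reject H₀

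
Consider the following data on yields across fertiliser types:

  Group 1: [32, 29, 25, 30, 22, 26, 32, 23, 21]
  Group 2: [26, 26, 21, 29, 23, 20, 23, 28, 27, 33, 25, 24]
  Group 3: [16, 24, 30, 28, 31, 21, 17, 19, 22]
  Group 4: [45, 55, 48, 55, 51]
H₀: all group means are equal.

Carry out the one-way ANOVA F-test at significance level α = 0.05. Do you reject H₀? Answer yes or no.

reject H₀: yes

Group means [26.67, 25.42, 23.11, 50.80], grand mean 28.771
SSB = Σnᵢ(x̄ᵢ−x̄)² = 2889.566; SSW = ΣΣ(x−x̄ᵢ)² = 608.606
MSB = 2889.566/3 = 963.1886; MSW = 608.606/31 = 19.6324
F = MSB/MSW = 49.0611
df = (3, 31)
p-value (upper-tail) = 0.00000
At α=0.05: p < α → reject H₀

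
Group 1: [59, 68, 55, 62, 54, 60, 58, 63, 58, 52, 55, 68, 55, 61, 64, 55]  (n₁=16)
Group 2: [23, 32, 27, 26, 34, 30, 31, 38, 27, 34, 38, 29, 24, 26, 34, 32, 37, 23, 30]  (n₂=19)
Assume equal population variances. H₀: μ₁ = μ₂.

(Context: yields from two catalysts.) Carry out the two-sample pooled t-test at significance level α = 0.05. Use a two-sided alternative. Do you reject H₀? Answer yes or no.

reject H₀: yes

x̄₁=59.188, s₁=4.875, n₁=16
x̄₂=30.263, s₂=4.817, n₂=19
s_p² = [15·4.875² + 18·4.817²]/33 = 23.4582
SE = √(s_p²·(1/16+1/19)) = 1.6434
t = (59.188−30.263)/1.6434 = 17.6002
df = 33
p-value (two-sided) = 0.00000
At α=0.05: p < α → reject H₀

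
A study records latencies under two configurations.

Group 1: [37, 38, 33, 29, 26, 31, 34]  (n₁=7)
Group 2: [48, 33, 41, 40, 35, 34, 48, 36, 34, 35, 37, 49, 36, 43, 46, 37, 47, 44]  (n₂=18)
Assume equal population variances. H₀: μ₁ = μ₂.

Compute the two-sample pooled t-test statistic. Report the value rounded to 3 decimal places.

test statistic = -3.207

x̄₁=32.571, s₁=4.276, n₁=7
x̄₂=40.167, s₂=5.639, n₂=18
s_p² = [6·4.276² + 17·5.639²]/23 = 28.2702
SE = √(s_p²·(1/7+1/18)) = 2.3684
t = (32.571−40.167)/2.3684 = -3.2070
df = 23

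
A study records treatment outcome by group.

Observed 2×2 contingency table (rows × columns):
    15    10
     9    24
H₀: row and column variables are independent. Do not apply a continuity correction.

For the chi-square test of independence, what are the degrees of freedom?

df = (r−1)(c−1) = (2−1)·(2−1) = 1

degrees of freedom = 1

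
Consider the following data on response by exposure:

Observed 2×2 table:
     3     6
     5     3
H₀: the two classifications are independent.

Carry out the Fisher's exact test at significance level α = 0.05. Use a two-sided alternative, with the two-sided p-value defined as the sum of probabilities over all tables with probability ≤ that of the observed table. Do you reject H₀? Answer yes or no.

Margins: r₁=9, r₂=8, c₁=8, c₂=9, n=17
p_obs = C(9,3)·C(8,5)/C(17,8); sum pmf over tables with pmf ≤ p_obs
p-value (two-sided) = 0.34694
At α=0.05: p ≥ α → fail to reject H₀

reject H₀: no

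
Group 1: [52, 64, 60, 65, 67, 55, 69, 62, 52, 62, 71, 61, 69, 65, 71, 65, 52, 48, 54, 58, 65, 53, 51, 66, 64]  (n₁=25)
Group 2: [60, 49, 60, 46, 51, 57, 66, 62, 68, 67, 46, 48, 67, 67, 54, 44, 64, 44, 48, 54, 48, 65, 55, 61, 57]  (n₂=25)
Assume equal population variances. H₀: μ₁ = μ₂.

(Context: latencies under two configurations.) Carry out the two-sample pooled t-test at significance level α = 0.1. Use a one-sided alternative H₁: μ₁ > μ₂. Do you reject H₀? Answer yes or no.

reject H₀: yes

x̄₁=60.840, s₁=6.902, n₁=25
x̄₂=56.320, s₂=8.184, n₂=25
s_p² = [24·6.902² + 24·8.184²]/48 = 57.3083
SE = √(s_p²·(1/25+1/25)) = 2.1412
t = (60.840−56.320)/2.1412 = 2.1110
df = 48
p-value (one-sided, H₁ greater) = 0.02000
At α=0.1: p < α → reject H₀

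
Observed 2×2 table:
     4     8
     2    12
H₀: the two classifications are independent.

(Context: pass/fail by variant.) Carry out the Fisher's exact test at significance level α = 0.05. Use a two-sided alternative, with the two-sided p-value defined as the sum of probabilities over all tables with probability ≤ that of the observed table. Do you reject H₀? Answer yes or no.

Margins: r₁=12, r₂=14, c₁=6, c₂=20, n=26
p_obs = C(12,4)·C(14,2)/C(26,6); sum pmf over tables with pmf ≤ p_obs
p-value (two-sided) = 0.36522
At α=0.05: p ≥ α → fail to reject H₀

reject H₀: no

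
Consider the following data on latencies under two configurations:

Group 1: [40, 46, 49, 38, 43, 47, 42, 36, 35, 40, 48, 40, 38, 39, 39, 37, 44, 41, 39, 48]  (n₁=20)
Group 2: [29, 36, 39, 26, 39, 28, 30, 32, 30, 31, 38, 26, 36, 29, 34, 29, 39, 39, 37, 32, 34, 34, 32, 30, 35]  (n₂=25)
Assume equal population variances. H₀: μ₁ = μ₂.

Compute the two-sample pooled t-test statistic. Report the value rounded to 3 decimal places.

test statistic = 6.741

x̄₁=41.450, s₁=4.249, n₁=20
x̄₂=32.960, s₂=4.158, n₂=25
s_p² = [19·4.249² + 24·4.158²]/43 = 17.6258
SE = √(s_p²·(1/20+1/25)) = 1.2595
t = (41.450−32.960)/1.2595 = 6.7408
df = 43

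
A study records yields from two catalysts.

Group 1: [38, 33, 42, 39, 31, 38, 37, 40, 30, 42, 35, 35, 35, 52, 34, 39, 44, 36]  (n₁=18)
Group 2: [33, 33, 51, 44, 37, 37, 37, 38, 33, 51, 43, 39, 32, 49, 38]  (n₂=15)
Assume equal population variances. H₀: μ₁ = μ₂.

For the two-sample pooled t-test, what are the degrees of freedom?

degrees of freedom = 31

df = n₁ + n₂ − 2 = 18 + 15 − 2 = 31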